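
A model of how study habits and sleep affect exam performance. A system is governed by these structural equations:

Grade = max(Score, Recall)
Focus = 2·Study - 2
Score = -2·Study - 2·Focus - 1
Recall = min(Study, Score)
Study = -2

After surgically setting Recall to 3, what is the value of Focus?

-6

The intervention breaks the incoming arrows to Recall: Recall = min(Study, Score) no longer applies, and Recall = 3.
Since Focus is not a descendant of the intervened variable, it is unaffected.
Focus = 2·Study - 2  [with Study=-2]  = -6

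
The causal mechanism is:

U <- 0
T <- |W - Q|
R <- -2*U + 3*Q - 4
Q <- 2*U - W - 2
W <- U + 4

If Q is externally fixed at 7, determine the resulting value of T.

3

The intervention breaks the incoming arrows to Q: Q <- 2*U - W - 2 no longer applies, and Q = 7.
W = U + 4  [with U=0]  = 4
T = |W - Q|  [with W=4, Q=7]  = 3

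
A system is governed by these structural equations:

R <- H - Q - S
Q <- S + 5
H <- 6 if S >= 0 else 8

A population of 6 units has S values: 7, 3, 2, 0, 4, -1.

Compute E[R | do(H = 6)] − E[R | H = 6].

1.4

Under do(H=6), H's equation is replaced by H=6 for every unit. Per-unit R: -13, -5, -3, 1, -7, 3. Mean = -4.
Observing H=6 restricts to units where H's equation naturally yields 6: S ∈ {7, 3, 2, 0, 4}. In that subpopulation R = -13, -5, -3, 1, -7, mean -5.4.
Difference = -4 − (-5.4) = 1.4.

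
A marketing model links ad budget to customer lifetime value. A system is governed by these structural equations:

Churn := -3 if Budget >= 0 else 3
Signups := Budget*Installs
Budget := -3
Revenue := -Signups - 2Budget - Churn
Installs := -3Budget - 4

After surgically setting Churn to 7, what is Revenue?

14

Intervening sets Churn = 7 and removes its equation (Churn := -3 if Budget >= 0 else 3).
Installs = -3Budget - 4  [with Budget=-3]  = 5
Signups = Budget*Installs  [with Budget=-3, Installs=5]  = -15
Revenue = -Signups - 2Budget - Churn  [with Signups=-15, Budget=-3, Churn=7]  = 14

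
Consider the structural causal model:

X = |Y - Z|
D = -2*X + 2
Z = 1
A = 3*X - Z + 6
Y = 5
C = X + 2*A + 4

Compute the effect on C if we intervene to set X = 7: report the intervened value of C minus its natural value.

The intervention breaks the incoming arrows to X: X = |Y - Z| no longer applies, and X = 7.
A = 3*X - Z + 6  [with X=7, Z=1]  = 26
C = X + 2*A + 4  [with X=7, A=26]  = 63
Without intervention: X = |Y - Z|  [with Y=5, Z=1]  = 4; A = 3*X - Z + 6  [with X=4, Z=1]  = 17; C = X + 2*A + 4  [with X=4, A=17]  = 42.
Change = 63 − 42 = 21.

21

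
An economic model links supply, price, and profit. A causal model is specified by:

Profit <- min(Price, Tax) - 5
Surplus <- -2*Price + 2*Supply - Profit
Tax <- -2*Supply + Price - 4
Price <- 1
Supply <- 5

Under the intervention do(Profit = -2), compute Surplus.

Intervening sets Profit = -2 and removes its equation (Profit <- min(Price, Tax) - 5).
Surplus = -2*Price + 2*Supply - Profit  [with Price=1, Supply=5, Profit=-2]  = 10

10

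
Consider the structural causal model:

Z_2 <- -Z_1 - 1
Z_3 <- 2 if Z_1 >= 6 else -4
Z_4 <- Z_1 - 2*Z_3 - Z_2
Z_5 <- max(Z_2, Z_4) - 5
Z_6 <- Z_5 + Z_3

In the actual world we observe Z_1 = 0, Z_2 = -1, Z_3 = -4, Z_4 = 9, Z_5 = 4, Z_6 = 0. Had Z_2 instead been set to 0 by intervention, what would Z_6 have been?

Under do(Z_2=0), the mechanism Z_2 <- -Z_1 - 1 is discarded; Z_2 is fixed at 0.
Z_3 = 2 if Z_1 >= 6 else -4  [with Z_1=0]  = -4
Z_4 = Z_1 - 2*Z_3 - Z_2  [with Z_1=0, Z_3=-4, Z_2=0]  = 8
Z_5 = max(Z_2, Z_4) - 5  [with Z_2=0, Z_4=8]  = 3
Z_6 = Z_5 + Z_3  [with Z_5=3, Z_3=-4]  = -1

-1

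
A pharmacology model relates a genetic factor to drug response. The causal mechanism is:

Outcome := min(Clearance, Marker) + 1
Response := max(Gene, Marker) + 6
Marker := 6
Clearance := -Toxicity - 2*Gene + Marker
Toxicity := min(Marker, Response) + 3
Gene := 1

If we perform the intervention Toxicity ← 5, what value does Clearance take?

-1

Intervening sets Toxicity = 5 and removes its equation (Toxicity := min(Marker, Response) + 3).
Clearance = -Toxicity - 2*Gene + Marker  [with Toxicity=5, Gene=1, Marker=6]  = -1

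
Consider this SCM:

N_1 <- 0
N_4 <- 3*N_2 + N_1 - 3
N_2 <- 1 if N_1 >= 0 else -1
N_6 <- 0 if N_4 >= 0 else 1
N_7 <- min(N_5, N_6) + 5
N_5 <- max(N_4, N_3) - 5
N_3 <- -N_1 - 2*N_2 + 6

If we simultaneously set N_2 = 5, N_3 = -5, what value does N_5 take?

Under do(N_2 = 5, N_3 = -5), each intervened variable's structural equation is replaced by its fixed value.
N_4 = 3*N_2 + N_1 - 3  [with N_2=5, N_1=0]  = 12
N_5 = max(N_4, N_3) - 5  [with N_4=12, N_3=-5]  = 7

7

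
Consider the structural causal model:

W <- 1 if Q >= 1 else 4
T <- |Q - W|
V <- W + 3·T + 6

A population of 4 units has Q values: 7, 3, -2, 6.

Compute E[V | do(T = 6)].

25.75

The intervention sets T=6 in all 4 units regardless of Q. Recomputing V per unit gives 25, 25, 28, 25; average 25.75.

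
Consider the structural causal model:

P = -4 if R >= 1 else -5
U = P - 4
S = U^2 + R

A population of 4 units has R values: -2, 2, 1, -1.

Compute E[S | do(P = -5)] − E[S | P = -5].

do(P=-5) breaks P's dependence on R. With P=-5 fixed, S across the units is 79, 83, 82, 80, mean 81.
E[S|P=-5] averages over only the 2 units with P=-5 (R = -2, -1): S = 79, 80, mean 79.5.
Difference = 81 − 79.5 = 1.5.

1.5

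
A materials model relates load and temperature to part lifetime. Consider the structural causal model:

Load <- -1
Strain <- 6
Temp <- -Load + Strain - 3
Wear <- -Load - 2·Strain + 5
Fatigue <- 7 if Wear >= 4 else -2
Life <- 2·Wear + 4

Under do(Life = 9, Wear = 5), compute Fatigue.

Setting Life = 9, Wear = 5 by intervention discards those variables' equations.
Fatigue = 7 if Wear >= 4 else -2  [with Wear=5]  = 7

7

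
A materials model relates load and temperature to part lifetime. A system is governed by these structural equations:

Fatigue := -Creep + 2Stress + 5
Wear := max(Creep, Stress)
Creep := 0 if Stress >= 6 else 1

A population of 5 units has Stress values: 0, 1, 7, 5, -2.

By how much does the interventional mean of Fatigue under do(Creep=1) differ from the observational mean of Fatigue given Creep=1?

2.4

do(Creep=1) breaks Creep's dependence on Stress. With Creep=1 fixed, Fatigue across the units is 4, 6, 18, 14, 0, mean 8.4.
Observing Creep=1 restricts to units where Creep's equation naturally yields 1: Stress ∈ {0, 1, 5, -2}. In that subpopulation Fatigue = 4, 6, 14, 0, mean 6.
Difference = 8.4 − 6 = 2.4.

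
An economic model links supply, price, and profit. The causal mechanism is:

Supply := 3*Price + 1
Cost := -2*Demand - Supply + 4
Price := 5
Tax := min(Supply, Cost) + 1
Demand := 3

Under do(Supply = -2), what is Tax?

-1

do(Supply=-2) replaces the equation Supply := 3*Price + 1 with the constant Supply = -2.
Cost = -2*Demand - Supply + 4  [with Demand=3, Supply=-2]  = 0
Tax = min(Supply, Cost) + 1  [with Supply=-2, Cost=0]  = -1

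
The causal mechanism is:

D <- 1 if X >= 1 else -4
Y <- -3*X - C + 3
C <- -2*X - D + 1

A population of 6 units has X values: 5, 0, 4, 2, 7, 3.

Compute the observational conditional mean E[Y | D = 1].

-1.2

Observing D=1 restricts to units where D's equation naturally yields 1: X ∈ {5, 4, 2, 7, 3}. In that subpopulation Y = -2, -1, 1, -4, 0, mean -1.2.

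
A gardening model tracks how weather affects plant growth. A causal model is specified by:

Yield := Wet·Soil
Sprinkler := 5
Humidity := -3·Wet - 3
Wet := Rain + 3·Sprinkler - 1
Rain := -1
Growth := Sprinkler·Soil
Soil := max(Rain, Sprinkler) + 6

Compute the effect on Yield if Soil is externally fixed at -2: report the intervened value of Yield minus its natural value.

-169

The intervention breaks the incoming arrows to Soil: Soil := max(Rain, Sprinkler) + 6 no longer applies, and Soil = -2.
Wet = Rain + 3·Sprinkler - 1  [with Rain=-1, Sprinkler=5]  = 13
Yield = Wet·Soil  [with Wet=13, Soil=-2]  = -26
Without intervention: Soil = max(Rain, Sprinkler) + 6  [with Rain=-1, Sprinkler=5]  = 11; Wet = Rain + 3·Sprinkler - 1  [with Rain=-1, Sprinkler=5]  = 13; Yield = Wet·Soil  [with Wet=13, Soil=11]  = 143.
Change = -26 − 143 = -169.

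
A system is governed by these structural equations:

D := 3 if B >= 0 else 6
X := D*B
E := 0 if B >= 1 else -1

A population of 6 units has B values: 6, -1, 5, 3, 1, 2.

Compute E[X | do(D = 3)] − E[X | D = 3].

-2.2

Every unit gets D=3 under the intervention. X values become 18, -3, 15, 9, 3, 6; E[X|do(D=3)] = 8.
E[X|D=3] averages over only the 5 units with D=3 (B = 6, 5, 3, 1, 2): X = 18, 15, 9, 3, 6, mean 10.2.
Difference = 8 − 10.2 = -2.2.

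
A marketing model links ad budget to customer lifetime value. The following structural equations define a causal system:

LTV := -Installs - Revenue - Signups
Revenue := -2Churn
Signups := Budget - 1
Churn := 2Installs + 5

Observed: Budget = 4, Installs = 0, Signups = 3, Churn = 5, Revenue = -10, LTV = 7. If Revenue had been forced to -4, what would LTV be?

The intervention breaks the incoming arrows to Revenue: Revenue := -2Churn no longer applies, and Revenue = -4.
Signups = Budget - 1  [with Budget=4]  = 3
LTV = -Installs - Revenue - Signups  [with Installs=0, Revenue=-4, Signups=3]  = 1

1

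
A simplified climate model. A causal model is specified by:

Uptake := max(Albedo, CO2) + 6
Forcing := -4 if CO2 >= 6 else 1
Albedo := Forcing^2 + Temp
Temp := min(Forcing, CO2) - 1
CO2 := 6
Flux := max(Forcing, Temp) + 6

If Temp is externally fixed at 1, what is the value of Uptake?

The intervention breaks the incoming arrows to Temp: Temp := min(Forcing, CO2) - 1 no longer applies, and Temp = 1.
Forcing = -4 if CO2 >= 6 else 1  [with CO2=6]  = -4
Albedo = Forcing^2 + Temp  [with Forcing=-4, Temp=1]  = 17
Uptake = max(Albedo, CO2) + 6  [with Albedo=17, CO2=6]  = 23

23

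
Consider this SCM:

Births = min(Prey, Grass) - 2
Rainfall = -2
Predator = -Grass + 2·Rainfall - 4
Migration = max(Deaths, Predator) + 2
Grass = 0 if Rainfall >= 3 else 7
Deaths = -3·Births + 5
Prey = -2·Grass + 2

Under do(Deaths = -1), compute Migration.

1

Intervening sets Deaths = -1 and removes its equation (Deaths = -3·Births + 5).
Grass = 0 if Rainfall >= 3 else 7  [with Rainfall=-2]  = 7
Predator = -Grass + 2·Rainfall - 4  [with Grass=7, Rainfall=-2]  = -15
Migration = max(Deaths, Predator) + 2  [with Deaths=-1, Predator=-15]  = 1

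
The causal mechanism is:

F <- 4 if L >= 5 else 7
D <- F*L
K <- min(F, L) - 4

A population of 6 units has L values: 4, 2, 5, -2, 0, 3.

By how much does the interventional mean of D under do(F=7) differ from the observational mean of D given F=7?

Under do(F=7), F's equation is replaced by F=7 for every unit. Per-unit D: 28, 14, 35, -14, 0, 21. Mean = 14.
Conditioning on F=7 selects the 5 unit(s) with L ∈ {4, 2, -2, 0, 3}. Their D values: 28, 14, -14, 0, 21. Mean = 9.8.
Difference = 14 − 9.8 = 4.2.

4.2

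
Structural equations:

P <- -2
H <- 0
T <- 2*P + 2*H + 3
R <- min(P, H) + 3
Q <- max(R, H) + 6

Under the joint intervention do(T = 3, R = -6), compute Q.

6

Setting T = 3, R = -6 by intervention discards those variables' equations.
Q = max(R, H) + 6  [with R=-6, H=0]  = 6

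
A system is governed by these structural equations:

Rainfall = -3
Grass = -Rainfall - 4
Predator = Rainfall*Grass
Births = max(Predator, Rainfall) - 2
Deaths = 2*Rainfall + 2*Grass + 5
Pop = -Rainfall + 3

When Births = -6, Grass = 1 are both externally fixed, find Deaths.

The joint intervention fixes Births = -6, Grass = 1, removing each variable's own equation.
Deaths = 2*Rainfall + 2*Grass + 5  [with Rainfall=-3, Grass=1]  = 1

1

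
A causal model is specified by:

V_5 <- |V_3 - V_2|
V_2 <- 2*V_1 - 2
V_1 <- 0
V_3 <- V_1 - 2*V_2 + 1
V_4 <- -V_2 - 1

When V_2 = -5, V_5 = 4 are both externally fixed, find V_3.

11

Under do(V_2 = -5, V_5 = 4), each intervened variable's structural equation is replaced by its fixed value.
V_3 = V_1 - 2*V_2 + 1  [with V_1=0, V_2=-5]  = 11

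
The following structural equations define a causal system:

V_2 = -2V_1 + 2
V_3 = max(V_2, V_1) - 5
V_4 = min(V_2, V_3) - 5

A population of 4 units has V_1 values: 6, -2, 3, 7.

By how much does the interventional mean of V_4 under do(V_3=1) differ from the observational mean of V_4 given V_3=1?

The intervention sets V_3=1 in all 4 units regardless of V_1. Recomputing V_4 per unit gives -15, -4, -9, -17; average -11.25.
E[V_4|V_3=1] averages over only the 2 units with V_3=1 (V_1 = 6, -2): V_4 = -15, -4, mean -9.5.
Difference = -11.25 − (-9.5) = -1.75.

-1.75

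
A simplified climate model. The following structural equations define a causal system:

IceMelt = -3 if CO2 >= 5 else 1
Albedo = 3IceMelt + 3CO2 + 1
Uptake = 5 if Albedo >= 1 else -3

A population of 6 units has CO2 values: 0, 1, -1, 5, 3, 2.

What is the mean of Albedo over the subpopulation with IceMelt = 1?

E[Albedo|IceMelt=1] averages over only the 5 units with IceMelt=1 (CO2 = 0, 1, -1, 3, 2): Albedo = 4, 7, 1, 13, 10, mean 7.

7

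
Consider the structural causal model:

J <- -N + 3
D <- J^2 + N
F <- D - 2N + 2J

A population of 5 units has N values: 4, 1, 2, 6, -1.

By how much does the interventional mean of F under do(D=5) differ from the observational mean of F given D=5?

0.4

Under do(D=5), D's equation is replaced by D=5 for every unit. Per-unit F: -5, 7, 3, -13, 15. Mean = 1.4.
Conditioning on D=5 selects the 2 unit(s) with N ∈ {4, 1}. Their F values: -5, 7. Mean = 1.
Difference = 1.4 − 1 = 0.4.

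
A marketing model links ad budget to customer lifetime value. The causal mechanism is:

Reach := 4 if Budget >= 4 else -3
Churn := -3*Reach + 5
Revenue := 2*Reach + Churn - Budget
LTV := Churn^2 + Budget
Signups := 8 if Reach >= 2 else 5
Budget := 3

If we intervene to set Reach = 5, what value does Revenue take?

-3

do(Reach=5) replaces the equation Reach := 4 if Budget >= 4 else -3 with the constant Reach = 5.
Churn = -3*Reach + 5  [with Reach=5]  = -10
Revenue = 2*Reach + Churn - Budget  [with Reach=5, Churn=-10, Budget=3]  = -3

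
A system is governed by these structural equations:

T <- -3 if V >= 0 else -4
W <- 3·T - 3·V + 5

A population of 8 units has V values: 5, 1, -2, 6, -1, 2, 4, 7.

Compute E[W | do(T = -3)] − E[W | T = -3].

4.25

Under do(T=-3), T's equation is replaced by T=-3 for every unit. Per-unit W: -19, -7, 2, -22, -1, -10, -16, -25. Mean = -12.25.
Conditioning on T=-3 selects the 6 unit(s) with V ∈ {5, 1, 6, 2, 4, 7}. Their W values: -19, -7, -22, -10, -16, -25. Mean = -16.5.
Difference = -12.25 − (-16.5) = 4.25.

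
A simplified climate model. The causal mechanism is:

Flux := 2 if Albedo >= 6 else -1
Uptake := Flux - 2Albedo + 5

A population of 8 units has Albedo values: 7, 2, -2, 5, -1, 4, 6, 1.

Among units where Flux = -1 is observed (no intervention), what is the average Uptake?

Conditioning on Flux=-1 selects the 6 unit(s) with Albedo ∈ {2, -2, 5, -1, 4, 1}. Their Uptake values: 0, 8, -6, 6, -4, 2. Mean = 1.

1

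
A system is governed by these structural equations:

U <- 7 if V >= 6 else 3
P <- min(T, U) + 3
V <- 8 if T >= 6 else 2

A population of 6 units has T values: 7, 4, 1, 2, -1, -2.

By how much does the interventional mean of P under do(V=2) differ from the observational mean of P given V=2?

Every unit gets V=2 under the intervention. P values become 6, 6, 4, 5, 2, 1; E[P|do(V=2)] = 4.
E[P|V=2] averages over only the 5 units with V=2 (T = 4, 1, 2, -1, -2): P = 6, 4, 5, 2, 1, mean 3.6.
Difference = 4 − 3.6 = 0.4.

0.4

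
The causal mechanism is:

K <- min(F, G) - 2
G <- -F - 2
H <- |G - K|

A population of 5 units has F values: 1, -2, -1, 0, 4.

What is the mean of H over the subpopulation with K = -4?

3

Observing K=-4 restricts to units where K's equation naturally yields -4: F ∈ {-2, 0}. In that subpopulation H = 4, 2, mean 3.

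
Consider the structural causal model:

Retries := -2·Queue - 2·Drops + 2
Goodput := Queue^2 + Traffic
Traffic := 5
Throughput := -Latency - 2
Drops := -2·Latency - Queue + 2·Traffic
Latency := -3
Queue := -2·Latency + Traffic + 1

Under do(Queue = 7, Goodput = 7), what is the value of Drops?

9

The joint intervention fixes Queue = 7, Goodput = 7, removing each variable's own equation.
Drops = -2·Latency - Queue + 2·Traffic  [with Latency=-3, Queue=7, Traffic=5]  = 9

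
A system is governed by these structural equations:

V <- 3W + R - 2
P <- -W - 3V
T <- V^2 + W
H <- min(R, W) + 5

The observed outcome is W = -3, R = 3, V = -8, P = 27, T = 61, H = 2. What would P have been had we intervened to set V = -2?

9

The intervention breaks the incoming arrows to V: V <- 3W + R - 2 no longer applies, and V = -2.
P = -W - 3V  [with W=-3, V=-2]  = 9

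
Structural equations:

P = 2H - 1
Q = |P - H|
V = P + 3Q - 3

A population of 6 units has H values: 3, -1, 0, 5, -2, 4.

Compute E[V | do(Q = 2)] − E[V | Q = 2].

1

The intervention sets Q=2 in all 6 units regardless of H. Recomputing V per unit gives 8, 0, 2, 12, -2, 10; average 5.
Conditioning on Q=2 selects the 2 unit(s) with H ∈ {3, -1}. Their V values: 8, 0. Mean = 4.
Difference = 5 − 4 = 1.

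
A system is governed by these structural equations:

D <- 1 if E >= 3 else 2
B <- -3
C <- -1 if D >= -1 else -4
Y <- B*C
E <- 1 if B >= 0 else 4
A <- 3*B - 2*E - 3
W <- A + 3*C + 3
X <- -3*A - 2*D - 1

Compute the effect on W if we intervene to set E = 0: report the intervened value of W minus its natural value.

8

do(E=0) replaces the equation E <- 1 if B >= 0 else 4 with the constant E = 0.
D = 1 if E >= 3 else 2  [with E=0]  = 2
C = -1 if D >= -1 else -4  [with D=2]  = -1
A = 3*B - 2*E - 3  [with B=-3, E=0]  = -12
W = A + 3*C + 3  [with A=-12, C=-1]  = -12
Without intervention: E = 1 if B >= 0 else 4  [with B=-3]  = 4; D = 1 if E >= 3 else 2  [with E=4]  = 1; C = -1 if D >= -1 else -4  [with D=1]  = -1; A = 3*B - 2*E - 3  [with B=-3, E=4]  = -20; W = A + 3*C + 3  [with A=-20, C=-1]  = -20.
Change = -12 − (-20) = 8.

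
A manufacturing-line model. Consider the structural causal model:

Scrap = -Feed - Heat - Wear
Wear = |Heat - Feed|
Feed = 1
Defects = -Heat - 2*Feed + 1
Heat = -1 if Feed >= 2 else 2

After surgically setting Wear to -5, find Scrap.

2

do(Wear=-5) replaces the equation Wear = |Heat - Feed| with the constant Wear = -5.
Heat = -1 if Feed >= 2 else 2  [with Feed=1]  = 2
Scrap = -Feed - Heat - Wear  [with Feed=1, Heat=2, Wear=-5]  = 2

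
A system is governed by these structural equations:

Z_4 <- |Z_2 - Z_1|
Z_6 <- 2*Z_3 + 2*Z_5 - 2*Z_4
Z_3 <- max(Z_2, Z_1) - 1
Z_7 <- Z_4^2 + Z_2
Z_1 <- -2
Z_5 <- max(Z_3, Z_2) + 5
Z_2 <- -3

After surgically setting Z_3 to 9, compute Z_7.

-2

The intervention breaks the incoming arrows to Z_3: Z_3 <- max(Z_2, Z_1) - 1 no longer applies, and Z_3 = 9.
Z_7 is not downstream of the intervention, so its value is determined by the original equations.
Z_4 = |Z_2 - Z_1|  [with Z_2=-3, Z_1=-2]  = 1
Z_7 = Z_4^2 + Z_2  [with Z_4=1, Z_2=-3]  = -2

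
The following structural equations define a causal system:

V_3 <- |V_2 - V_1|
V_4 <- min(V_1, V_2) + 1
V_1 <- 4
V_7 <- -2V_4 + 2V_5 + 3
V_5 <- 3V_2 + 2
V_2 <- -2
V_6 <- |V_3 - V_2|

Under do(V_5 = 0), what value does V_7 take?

5

Under do(V_5=0), the mechanism V_5 <- 3V_2 + 2 is discarded; V_5 is fixed at 0.
V_4 = min(V_1, V_2) + 1  [with V_1=4, V_2=-2]  = -1
V_7 = -2V_4 + 2V_5 + 3  [with V_4=-1, V_5=0]  = 5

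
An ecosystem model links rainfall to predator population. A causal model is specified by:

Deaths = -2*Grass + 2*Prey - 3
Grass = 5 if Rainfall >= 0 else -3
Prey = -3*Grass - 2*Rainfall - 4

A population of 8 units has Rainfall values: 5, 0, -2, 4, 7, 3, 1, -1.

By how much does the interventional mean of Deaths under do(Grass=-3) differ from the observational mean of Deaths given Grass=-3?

do(Grass=-3) breaks Grass's dependence on Rainfall. With Grass=-3 fixed, Deaths across the units is -7, 13, 21, -3, -15, 1, 9, 17, mean 4.5.
E[Deaths|Grass=-3] averages over only the 2 units with Grass=-3 (Rainfall = -2, -1): Deaths = 21, 17, mean 19.
Difference = 4.5 − 19 = -14.5.

-14.5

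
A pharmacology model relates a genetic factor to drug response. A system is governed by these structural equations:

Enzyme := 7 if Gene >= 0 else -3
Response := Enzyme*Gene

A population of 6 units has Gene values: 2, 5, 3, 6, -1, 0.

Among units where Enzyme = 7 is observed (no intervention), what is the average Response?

22.4

E[Response|Enzyme=7] averages over only the 5 units with Enzyme=7 (Gene = 2, 5, 3, 6, 0): Response = 14, 35, 21, 42, 0, mean 22.4.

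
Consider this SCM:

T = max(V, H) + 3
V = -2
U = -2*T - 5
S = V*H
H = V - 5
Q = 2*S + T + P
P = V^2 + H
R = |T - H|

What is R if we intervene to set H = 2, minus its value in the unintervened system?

-5

do(H=2) replaces the equation H = V - 5 with the constant H = 2.
T = max(V, H) + 3  [with V=-2, H=2]  = 5
R = |T - H|  [with T=5, H=2]  = 3
Without intervention: H = V - 5  [with V=-2]  = -7; T = max(V, H) + 3  [with V=-2, H=-7]  = 1; R = |T - H|  [with T=1, H=-7]  = 8.
Change = 3 − 8 = -5.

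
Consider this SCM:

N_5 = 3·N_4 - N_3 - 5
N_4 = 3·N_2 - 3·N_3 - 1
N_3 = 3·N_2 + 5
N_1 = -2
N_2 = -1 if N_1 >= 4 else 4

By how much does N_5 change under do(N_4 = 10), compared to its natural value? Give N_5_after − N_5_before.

Intervening sets N_4 = 10 and removes its equation (N_4 = 3·N_2 - 3·N_3 - 1).
N_2 = -1 if N_1 >= 4 else 4  [with N_1=-2]  = 4
N_3 = 3·N_2 + 5  [with N_2=4]  = 17
N_5 = 3·N_4 - N_3 - 5  [with N_4=10, N_3=17]  = 8
Without intervention: N_2 = -1 if N_1 >= 4 else 4  [with N_1=-2]  = 4; N_3 = 3·N_2 + 5  [with N_2=4]  = 17; N_4 = 3·N_2 - 3·N_3 - 1  [with N_2=4, N_3=17]  = -40; N_5 = 3·N_4 - N_3 - 5  [with N_4=-40, N_3=17]  = -142.
Change = 8 − (-142) = 150.

150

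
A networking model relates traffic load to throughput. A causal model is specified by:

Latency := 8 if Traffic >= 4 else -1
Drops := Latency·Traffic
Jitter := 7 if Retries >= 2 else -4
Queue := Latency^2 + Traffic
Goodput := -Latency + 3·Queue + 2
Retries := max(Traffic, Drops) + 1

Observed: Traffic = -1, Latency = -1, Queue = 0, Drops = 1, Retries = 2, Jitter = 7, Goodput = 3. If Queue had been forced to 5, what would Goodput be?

18

The intervention breaks the incoming arrows to Queue: Queue := Latency^2 + Traffic no longer applies, and Queue = 5.
Latency = 8 if Traffic >= 4 else -1  [with Traffic=-1]  = -1
Goodput = -Latency + 3·Queue + 2  [with Latency=-1, Queue=5]  = 18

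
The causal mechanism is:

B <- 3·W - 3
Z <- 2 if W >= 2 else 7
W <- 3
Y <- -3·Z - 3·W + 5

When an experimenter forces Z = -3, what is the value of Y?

5

Under do(Z=-3), the mechanism Z <- 2 if W >= 2 else 7 is discarded; Z is fixed at -3.
Y = -3·Z - 3·W + 5  [with Z=-3, W=3]  = 5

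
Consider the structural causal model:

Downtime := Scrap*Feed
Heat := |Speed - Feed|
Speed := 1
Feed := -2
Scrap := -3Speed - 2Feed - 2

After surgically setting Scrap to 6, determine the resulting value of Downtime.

Intervening sets Scrap = 6 and removes its equation (Scrap := -3Speed - 2Feed - 2).
Downtime = Scrap*Feed  [with Scrap=6, Feed=-2]  = -12

-12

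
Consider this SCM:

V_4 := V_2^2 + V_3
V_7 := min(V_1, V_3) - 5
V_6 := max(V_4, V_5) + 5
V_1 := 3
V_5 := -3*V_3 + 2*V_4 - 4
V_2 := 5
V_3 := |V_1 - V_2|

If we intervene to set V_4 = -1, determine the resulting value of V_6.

4

Under do(V_4=-1), the mechanism V_4 := V_2^2 + V_3 is discarded; V_4 is fixed at -1.
V_3 = |V_1 - V_2|  [with V_1=3, V_2=5]  = 2
V_5 = -3*V_3 + 2*V_4 - 4  [with V_3=2, V_4=-1]  = -12
V_6 = max(V_4, V_5) + 5  [with V_4=-1, V_5=-12]  = 4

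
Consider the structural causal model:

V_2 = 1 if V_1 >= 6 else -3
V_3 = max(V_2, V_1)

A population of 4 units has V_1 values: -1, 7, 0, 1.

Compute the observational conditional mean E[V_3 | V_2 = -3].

Conditioning on V_2=-3 selects the 3 unit(s) with V_1 ∈ {-1, 0, 1}. Their V_3 values: -1, 0, 1. Mean = 0.

0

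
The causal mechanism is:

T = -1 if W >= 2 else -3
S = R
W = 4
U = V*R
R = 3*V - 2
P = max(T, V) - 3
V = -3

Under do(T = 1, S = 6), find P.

-2

The joint intervention fixes T = 1, S = 6, removing each variable's own equation.
P = max(T, V) - 3  [with T=1, V=-3]  = -2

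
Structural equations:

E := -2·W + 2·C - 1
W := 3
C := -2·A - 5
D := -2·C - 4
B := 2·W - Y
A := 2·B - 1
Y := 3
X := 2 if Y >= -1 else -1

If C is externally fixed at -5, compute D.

The intervention breaks the incoming arrows to C: C := -2·A - 5 no longer applies, and C = -5.
D = -2·C - 4  [with C=-5]  = 6

6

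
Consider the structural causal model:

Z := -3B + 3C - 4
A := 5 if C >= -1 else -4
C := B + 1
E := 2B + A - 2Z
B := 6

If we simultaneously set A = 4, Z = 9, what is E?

-2

The joint intervention fixes A = 4, Z = 9, removing each variable's own equation.
E = 2B + A - 2Z  [with B=6, A=4, Z=9]  = -2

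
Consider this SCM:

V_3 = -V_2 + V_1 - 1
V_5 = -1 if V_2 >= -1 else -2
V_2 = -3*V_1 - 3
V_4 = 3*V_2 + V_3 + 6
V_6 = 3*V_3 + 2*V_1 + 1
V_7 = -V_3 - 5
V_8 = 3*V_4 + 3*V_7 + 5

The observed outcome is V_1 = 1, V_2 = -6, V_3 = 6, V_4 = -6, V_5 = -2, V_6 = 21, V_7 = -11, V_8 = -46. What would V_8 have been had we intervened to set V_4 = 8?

-4

do(V_4=8) replaces the equation V_4 = 3*V_2 + V_3 + 6 with the constant V_4 = 8.
V_2 = -3*V_1 - 3  [with V_1=1]  = -6
V_3 = -V_2 + V_1 - 1  [with V_2=-6, V_1=1]  = 6
V_7 = -V_3 - 5  [with V_3=6]  = -11
V_8 = 3*V_4 + 3*V_7 + 5  [with V_4=8, V_7=-11]  = -4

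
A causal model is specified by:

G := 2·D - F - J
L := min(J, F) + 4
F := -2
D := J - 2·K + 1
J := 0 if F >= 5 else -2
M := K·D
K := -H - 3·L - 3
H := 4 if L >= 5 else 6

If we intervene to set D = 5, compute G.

14

Intervening sets D = 5 and removes its equation (D := J - 2·K + 1).
J = 0 if F >= 5 else -2  [with F=-2]  = -2
G = 2·D - F - J  [with D=5, F=-2, J=-2]  = 14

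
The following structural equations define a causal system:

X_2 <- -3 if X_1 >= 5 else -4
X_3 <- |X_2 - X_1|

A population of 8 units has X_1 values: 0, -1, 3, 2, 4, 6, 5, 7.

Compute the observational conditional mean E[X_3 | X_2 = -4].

5.6

Conditioning on X_2=-4 selects the 5 unit(s) with X_1 ∈ {0, -1, 3, 2, 4}. Their X_3 values: 4, 3, 7, 6, 8. Mean = 5.6.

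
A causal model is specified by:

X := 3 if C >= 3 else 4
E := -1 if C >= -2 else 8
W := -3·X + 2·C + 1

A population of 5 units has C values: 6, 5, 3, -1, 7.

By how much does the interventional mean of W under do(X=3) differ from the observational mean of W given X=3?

Under do(X=3), X's equation is replaced by X=3 for every unit. Per-unit W: 4, 2, -2, -10, 6. Mean = 0.
Conditioning on X=3 selects the 4 unit(s) with C ∈ {6, 5, 3, 7}. Their W values: 4, 2, -2, 6. Mean = 2.5.
Difference = 0 − 2.5 = -2.5.

-2.5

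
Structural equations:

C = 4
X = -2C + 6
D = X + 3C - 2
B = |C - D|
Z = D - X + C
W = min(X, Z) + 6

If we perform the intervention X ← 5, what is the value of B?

11

Under do(X=5), the mechanism X = -2C + 6 is discarded; X is fixed at 5.
D = X + 3C - 2  [with X=5, C=4]  = 15
B = |C - D|  [with C=4, D=15]  = 11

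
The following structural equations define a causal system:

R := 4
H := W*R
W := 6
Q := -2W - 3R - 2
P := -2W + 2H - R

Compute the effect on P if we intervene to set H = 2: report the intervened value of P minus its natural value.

-44

Intervening sets H = 2 and removes its equation (H := W*R).
P = -2W + 2H - R  [with W=6, H=2, R=4]  = -12
Without intervention: H = W*R  [with W=6, R=4]  = 24; P = -2W + 2H - R  [with W=6, H=24, R=4]  = 32.
Change = -12 − 32 = -44.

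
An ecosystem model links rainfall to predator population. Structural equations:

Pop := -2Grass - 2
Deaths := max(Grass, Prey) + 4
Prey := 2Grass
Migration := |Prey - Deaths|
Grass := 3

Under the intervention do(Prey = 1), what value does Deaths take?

The intervention breaks the incoming arrows to Prey: Prey := 2Grass no longer applies, and Prey = 1.
Deaths = max(Grass, Prey) + 4  [with Grass=3, Prey=1]  = 7

7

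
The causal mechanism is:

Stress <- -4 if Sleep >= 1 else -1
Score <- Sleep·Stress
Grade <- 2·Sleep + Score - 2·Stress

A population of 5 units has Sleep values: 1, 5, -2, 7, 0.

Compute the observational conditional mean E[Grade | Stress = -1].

E[Grade|Stress=-1] averages over only the 2 units with Stress=-1 (Sleep = -2, 0): Grade = 0, 2, mean 1.

1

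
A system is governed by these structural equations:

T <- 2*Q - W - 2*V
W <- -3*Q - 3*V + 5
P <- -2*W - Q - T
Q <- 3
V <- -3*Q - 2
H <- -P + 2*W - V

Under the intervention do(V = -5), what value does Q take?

3

Under do(V=-5), the mechanism V <- -3*Q - 2 is discarded; V is fixed at -5.
Q is not downstream of the intervention, so its value is determined by the original equations.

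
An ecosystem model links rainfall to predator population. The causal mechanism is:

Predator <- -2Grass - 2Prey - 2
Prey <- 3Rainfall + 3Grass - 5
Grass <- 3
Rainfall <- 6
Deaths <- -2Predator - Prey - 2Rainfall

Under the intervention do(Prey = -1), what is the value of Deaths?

do(Prey=-1) replaces the equation Prey <- 3Rainfall + 3Grass - 5 with the constant Prey = -1.
Predator = -2Grass - 2Prey - 2  [with Grass=3, Prey=-1]  = -6
Deaths = -2Predator - Prey - 2Rainfall  [with Predator=-6, Prey=-1, Rainfall=6]  = 1

1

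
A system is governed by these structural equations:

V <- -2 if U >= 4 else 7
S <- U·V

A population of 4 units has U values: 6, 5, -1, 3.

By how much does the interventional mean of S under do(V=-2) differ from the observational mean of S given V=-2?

Every unit gets V=-2 under the intervention. S values become -12, -10, 2, -6; E[S|do(V=-2)] = -6.5.
Observing V=-2 restricts to units where V's equation naturally yields -2: U ∈ {6, 5}. In that subpopulation S = -12, -10, mean -11.
Difference = -6.5 − (-11) = 4.5.

4.5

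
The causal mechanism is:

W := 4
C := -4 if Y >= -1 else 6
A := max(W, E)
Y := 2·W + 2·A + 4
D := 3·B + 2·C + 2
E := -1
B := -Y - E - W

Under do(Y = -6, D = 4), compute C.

The joint intervention fixes Y = -6, D = 4, removing each variable's own equation.
C = -4 if Y >= -1 else 6  [with Y=-6]  = 6

6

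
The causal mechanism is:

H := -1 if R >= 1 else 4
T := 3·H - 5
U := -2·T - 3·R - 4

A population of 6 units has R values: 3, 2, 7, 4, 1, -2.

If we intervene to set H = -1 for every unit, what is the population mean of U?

4.5

do(H=-1) breaks H's dependence on R. With H=-1 fixed, U across the units is 3, 6, -9, 0, 9, 18, mean 4.5.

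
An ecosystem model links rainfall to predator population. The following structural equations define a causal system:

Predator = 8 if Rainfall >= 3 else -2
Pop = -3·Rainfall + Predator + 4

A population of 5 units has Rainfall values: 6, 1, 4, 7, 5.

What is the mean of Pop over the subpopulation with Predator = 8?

-4.5

Observing Predator=8 restricts to units where Predator's equation naturally yields 8: Rainfall ∈ {6, 4, 7, 5}. In that subpopulation Pop = -6, 0, -9, -3, mean -4.5.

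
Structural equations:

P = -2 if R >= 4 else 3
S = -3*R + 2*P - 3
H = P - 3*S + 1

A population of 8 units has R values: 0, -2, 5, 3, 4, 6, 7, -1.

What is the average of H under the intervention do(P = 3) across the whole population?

19.75

The intervention sets P=3 in all 8 units regardless of R. Recomputing H per unit gives -5, -23, 40, 22, 31, 49, 58, -14; average 19.75.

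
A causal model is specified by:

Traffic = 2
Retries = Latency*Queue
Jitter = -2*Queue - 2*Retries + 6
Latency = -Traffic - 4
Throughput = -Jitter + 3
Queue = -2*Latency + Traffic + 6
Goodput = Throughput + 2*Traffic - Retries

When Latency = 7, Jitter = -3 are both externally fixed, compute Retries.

The joint intervention fixes Latency = 7, Jitter = -3, removing each variable's own equation.
Queue = -2*Latency + Traffic + 6  [with Latency=7, Traffic=2]  = -6
Retries = Latency*Queue  [with Latency=7, Queue=-6]  = -42

-42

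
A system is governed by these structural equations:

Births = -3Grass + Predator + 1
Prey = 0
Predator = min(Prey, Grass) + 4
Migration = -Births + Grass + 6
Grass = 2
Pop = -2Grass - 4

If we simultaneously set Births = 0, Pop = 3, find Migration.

Setting Births = 0, Pop = 3 by intervention discards those variables' equations.
Migration = -Births + Grass + 6  [with Births=0, Grass=2]  = 8

8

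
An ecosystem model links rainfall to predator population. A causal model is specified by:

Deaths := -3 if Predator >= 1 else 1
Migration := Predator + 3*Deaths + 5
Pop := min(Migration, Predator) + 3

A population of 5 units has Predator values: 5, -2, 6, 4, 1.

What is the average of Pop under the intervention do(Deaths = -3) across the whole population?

do(Deaths=-3) breaks Deaths's dependence on Predator. With Deaths=-3 fixed, Pop across the units is 4, -3, 5, 3, 0, mean 1.8.

1.8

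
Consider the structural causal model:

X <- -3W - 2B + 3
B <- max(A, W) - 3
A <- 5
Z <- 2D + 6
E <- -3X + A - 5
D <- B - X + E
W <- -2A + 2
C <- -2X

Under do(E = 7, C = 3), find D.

Under do(E = 7, C = 3), each intervened variable's structural equation is replaced by its fixed value.
W = -2A + 2  [with A=5]  = -8
B = max(A, W) - 3  [with A=5, W=-8]  = 2
X = -3W - 2B + 3  [with W=-8, B=2]  = 23
D = B - X + E  [with B=2, X=23, E=7]  = -14

-14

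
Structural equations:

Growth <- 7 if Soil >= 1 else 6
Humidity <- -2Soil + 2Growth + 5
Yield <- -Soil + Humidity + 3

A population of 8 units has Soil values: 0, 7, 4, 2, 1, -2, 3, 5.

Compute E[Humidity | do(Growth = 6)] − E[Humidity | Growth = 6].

-7

Under do(Growth=6), Growth's equation is replaced by Growth=6 for every unit. Per-unit Humidity: 17, 3, 9, 13, 15, 21, 11, 7. Mean = 12.
Observing Growth=6 restricts to units where Growth's equation naturally yields 6: Soil ∈ {0, -2}. In that subpopulation Humidity = 17, 21, mean 19.
Difference = 12 − 19 = -7.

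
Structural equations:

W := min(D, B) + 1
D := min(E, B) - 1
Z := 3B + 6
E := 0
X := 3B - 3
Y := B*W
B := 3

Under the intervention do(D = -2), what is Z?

Under do(D=-2), the mechanism D := min(E, B) - 1 is discarded; D is fixed at -2.
Since Z is not a descendant of the intervened variable, it is unaffected.
Z = 3B + 6  [with B=3]  = 15

15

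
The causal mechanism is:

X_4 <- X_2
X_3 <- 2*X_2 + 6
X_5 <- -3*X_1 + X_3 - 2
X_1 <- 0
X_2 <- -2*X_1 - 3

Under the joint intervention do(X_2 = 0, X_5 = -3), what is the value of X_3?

Under do(X_2 = 0, X_5 = -3), each intervened variable's structural equation is replaced by its fixed value.
X_3 = 2*X_2 + 6  [with X_2=0]  = 6

6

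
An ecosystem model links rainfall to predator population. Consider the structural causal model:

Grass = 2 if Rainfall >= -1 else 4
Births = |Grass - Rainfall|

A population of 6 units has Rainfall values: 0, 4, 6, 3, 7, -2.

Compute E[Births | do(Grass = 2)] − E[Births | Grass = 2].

0.2

Under do(Grass=2), Grass's equation is replaced by Grass=2 for every unit. Per-unit Births: 2, 2, 4, 1, 5, 4. Mean = 3.
E[Births|Grass=2] averages over only the 5 units with Grass=2 (Rainfall = 0, 4, 6, 3, 7): Births = 2, 2, 4, 1, 5, mean 2.8.
Difference = 3 − 2.8 = 0.2.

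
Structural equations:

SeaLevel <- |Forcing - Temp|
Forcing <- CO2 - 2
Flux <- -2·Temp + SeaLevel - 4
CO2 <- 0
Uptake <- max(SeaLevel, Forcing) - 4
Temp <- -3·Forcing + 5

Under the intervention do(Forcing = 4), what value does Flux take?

21

do(Forcing=4) replaces the equation Forcing <- CO2 - 2 with the constant Forcing = 4.
Temp = -3·Forcing + 5  [with Forcing=4]  = -7
SeaLevel = |Forcing - Temp|  [with Forcing=4, Temp=-7]  = 11
Flux = -2·Temp + SeaLevel - 4  [with Temp=-7, SeaLevel=11]  = 21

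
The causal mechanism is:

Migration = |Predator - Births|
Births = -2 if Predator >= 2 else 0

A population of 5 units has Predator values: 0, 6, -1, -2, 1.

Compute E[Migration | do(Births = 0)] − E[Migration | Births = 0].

1

do(Births=0) breaks Births's dependence on Predator. With Births=0 fixed, Migration across the units is 0, 6, 1, 2, 1, mean 2.
Observing Births=0 restricts to units where Births's equation naturally yields 0: Predator ∈ {0, -1, -2, 1}. In that subpopulation Migration = 0, 1, 2, 1, mean 1.
Difference = 2 − 1 = 1.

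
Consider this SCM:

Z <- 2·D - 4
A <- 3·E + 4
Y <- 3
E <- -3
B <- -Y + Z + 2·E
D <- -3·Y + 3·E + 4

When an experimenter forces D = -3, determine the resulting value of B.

-19

The intervention breaks the incoming arrows to D: D <- -3·Y + 3·E + 4 no longer applies, and D = -3.
Z = 2·D - 4  [with D=-3]  = -10
B = -Y + Z + 2·E  [with Y=3, Z=-10, E=-3]  = -19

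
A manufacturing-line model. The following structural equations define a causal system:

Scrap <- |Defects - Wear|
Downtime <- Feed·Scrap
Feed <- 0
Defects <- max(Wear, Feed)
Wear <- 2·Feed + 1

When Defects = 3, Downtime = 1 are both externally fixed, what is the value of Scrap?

2

The joint intervention fixes Defects = 3, Downtime = 1, removing each variable's own equation.
Wear = 2·Feed + 1  [with Feed=0]  = 1
Scrap = |Defects - Wear|  [with Defects=3, Wear=1]  = 2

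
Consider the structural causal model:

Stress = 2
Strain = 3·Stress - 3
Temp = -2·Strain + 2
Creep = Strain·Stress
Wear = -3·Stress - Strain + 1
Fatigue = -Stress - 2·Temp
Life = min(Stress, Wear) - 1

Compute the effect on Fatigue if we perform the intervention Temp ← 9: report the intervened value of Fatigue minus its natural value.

The intervention breaks the incoming arrows to Temp: Temp = -2·Strain + 2 no longer applies, and Temp = 9.
Fatigue = -Stress - 2·Temp  [with Stress=2, Temp=9]  = -20
Without intervention: Strain = 3·Stress - 3  [with Stress=2]  = 3; Temp = -2·Strain + 2  [with Strain=3]  = -4; Fatigue = -Stress - 2·Temp  [with Stress=2, Temp=-4]  = 6.
Change = -20 − 6 = -26.

-26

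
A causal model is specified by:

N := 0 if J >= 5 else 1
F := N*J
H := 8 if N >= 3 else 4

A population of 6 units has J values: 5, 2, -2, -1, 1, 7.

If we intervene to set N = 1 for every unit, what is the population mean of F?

2

The intervention sets N=1 in all 6 units regardless of J. Recomputing F per unit gives 5, 2, -2, -1, 1, 7; average 2.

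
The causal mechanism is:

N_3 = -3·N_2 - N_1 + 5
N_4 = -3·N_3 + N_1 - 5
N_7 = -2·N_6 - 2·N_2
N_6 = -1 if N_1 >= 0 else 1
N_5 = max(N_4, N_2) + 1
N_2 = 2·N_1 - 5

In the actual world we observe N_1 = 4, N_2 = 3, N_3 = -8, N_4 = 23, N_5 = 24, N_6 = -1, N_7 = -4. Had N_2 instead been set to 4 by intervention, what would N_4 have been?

Under do(N_2=4), the mechanism N_2 = 2·N_1 - 5 is discarded; N_2 is fixed at 4.
N_3 = -3·N_2 - N_1 + 5  [with N_2=4, N_1=4]  = -11
N_4 = -3·N_3 + N_1 - 5  [with N_3=-11, N_1=4]  = 32

32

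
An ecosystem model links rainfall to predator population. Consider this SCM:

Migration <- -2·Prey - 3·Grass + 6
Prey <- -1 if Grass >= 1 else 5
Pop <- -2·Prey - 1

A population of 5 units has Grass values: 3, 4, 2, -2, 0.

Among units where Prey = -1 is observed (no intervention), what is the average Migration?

Observing Prey=-1 restricts to units where Prey's equation naturally yields -1: Grass ∈ {3, 4, 2}. In that subpopulation Migration = -1, -4, 2, mean -1.

-1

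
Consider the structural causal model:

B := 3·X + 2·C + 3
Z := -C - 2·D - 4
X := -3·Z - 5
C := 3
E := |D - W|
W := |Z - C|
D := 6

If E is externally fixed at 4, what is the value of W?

Under do(E=4), the mechanism E := |D - W| is discarded; E is fixed at 4.
Since W is not a descendant of the intervened variable, it is unaffected.
Z = -C - 2·D - 4  [with C=3, D=6]  = -19
W = |Z - C|  [with Z=-19, C=3]  = 22

22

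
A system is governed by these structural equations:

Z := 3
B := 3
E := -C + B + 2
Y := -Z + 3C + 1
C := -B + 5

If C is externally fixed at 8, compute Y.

22

do(C=8) replaces the equation C := -B + 5 with the constant C = 8.
Y = -Z + 3C + 1  [with Z=3, C=8]  = 22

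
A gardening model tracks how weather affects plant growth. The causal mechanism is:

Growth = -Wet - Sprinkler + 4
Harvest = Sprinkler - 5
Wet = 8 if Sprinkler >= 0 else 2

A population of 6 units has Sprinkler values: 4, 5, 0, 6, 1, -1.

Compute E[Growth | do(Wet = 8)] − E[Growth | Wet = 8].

0.7

Every unit gets Wet=8 under the intervention. Growth values become -8, -9, -4, -10, -5, -3; E[Growth|do(Wet=8)] = -6.5.
Conditioning on Wet=8 selects the 5 unit(s) with Sprinkler ∈ {4, 5, 0, 6, 1}. Their Growth values: -8, -9, -4, -10, -5. Mean = -7.2.
Difference = -6.5 − (-7.2) = 0.7.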